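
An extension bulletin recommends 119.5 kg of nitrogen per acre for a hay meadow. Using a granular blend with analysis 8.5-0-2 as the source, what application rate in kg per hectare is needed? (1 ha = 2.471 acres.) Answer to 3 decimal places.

3473.935 kg of product per hectare

Product per acre = 119.5 / 8.5% = 1405.88 kg.
Convert to per hectare: 1405.88 × 2.471 = 3473.9353 kg.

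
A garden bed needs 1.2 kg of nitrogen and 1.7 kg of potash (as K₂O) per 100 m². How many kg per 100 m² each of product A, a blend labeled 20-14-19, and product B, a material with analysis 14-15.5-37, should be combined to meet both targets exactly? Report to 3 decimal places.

Let a = kg of product A, b = kg of product B (per 100 m²).
N: 0.2·a + 0.14·b = 1.2
K₂O: 0.19·a + 0.37·b = 1.7
Eliminate a: (row1) − 0.2/0.19·(row2) → -0.249474·b = -0.589474, so b = 2.36287.
Back-substitute: a = (1.2 − 0.14·2.36287) / 0.2 = 4.34599.

4.346 kg product A, 2.363 kg product B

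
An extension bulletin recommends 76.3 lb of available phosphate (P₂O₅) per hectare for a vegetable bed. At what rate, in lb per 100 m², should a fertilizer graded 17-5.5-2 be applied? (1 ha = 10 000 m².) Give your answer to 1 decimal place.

Product per hectare = 76.3 / 5.5% = 1387.27 lb.
Convert to per 100 m²: 1387.27 × 0.01 = 13.8727 lb.

13.9 lb of product per hundred sq m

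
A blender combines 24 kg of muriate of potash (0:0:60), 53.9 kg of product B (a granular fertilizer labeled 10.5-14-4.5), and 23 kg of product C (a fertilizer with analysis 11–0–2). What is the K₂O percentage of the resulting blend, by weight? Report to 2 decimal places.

17.13% K₂O

Total mass = 24 + 53.9 + 23 = 100.9 kg.
K₂O mass = 60%×24 + 4.5%×53.9 + 2%×23 = 17.2855 kg.
% K₂O = 17.2855 / 100.9 = 17.1313%.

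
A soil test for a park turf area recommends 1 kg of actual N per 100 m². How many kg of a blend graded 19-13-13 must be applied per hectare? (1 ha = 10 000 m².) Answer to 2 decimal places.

526.32 kg of product per hectare

Product per 100 m² = 1 / 19% = 5.26316 kg.
Convert to per hectare: 5.26316 × 100 = 526.316 kg.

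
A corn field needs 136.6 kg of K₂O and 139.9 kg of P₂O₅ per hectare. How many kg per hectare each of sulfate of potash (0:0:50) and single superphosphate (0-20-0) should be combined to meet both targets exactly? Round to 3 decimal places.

273.200 kg sulfate of potash, 699.500 kg single superphosphate

Per-hectare balance (a = sulfate of potash, b = single superphosphate):
K₂O: 0.5·a + 0·b = 136.6
P₂O₅: 0·a + 0.2·b = 139.9
Solving simultaneously: a = 273.2, b = 699.5.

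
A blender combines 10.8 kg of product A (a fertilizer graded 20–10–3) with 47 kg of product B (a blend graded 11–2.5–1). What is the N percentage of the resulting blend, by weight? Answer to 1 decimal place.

12.7% N

Total mass = 10.8 + 47 = 57.8 kg.
N mass = 20%×10.8 + 11%×47 = 7.33 kg.
% N = 7.33 / 57.8 = 12.6817%.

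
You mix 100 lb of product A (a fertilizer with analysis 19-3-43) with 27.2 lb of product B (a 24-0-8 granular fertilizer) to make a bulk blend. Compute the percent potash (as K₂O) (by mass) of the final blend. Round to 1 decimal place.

Total mass = 100 + 27.2 = 127.2 lb.
K₂O mass = 43%×100 + 8%×27.2 = 45.176 lb.
% K₂O = 45.176 / 127.2 = 35.5157%.

35.5% K₂O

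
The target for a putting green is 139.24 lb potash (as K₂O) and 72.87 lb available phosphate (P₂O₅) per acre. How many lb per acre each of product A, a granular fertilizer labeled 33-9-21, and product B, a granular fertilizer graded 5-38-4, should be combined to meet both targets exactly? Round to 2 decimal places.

656.12 lb product A, 36.37 lb product B

With a, b = lb per acre of product A and product B:
K₂O: 0.21·a + 0.04·b = 139.24
P₂O₅: 0.09·a + 0.38·b = 72.87
Eliminate a: (row1) − 0.21/0.09·(row2) → -0.846667·b = -30.79, so b = 36.3661.
Back-substitute: a = (139.24 − 0.04·36.3661) / 0.21 = 656.121.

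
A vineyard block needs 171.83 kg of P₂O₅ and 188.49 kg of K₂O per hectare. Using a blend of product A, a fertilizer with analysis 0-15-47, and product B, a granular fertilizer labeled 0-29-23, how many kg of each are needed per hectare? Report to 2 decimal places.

With a, b = kg per hectare of product A and product B:
P₂O₅: 0.15·a + 0.29·b = 171.83
K₂O: 0.47·a + 0.23·b = 188.49
Eliminate a: (row1) − 0.15/0.47·(row2) → 0.216596·b = 111.674, so b = 515.585.
Back-substitute: a = (171.83 − 0.29·515.585) / 0.15 = 148.7348.

148.73 kg product A, 515.59 kg product B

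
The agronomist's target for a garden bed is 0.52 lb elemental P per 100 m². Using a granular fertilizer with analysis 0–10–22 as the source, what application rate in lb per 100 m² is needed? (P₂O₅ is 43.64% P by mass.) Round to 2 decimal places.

As P₂O₅: 0.52 / 0.4364 = 1.19157 lb per 100 m².
Product per 100 m² = 1.19157 / 10% = 11.9157 lb.

11.92 lb of product per hundred sq m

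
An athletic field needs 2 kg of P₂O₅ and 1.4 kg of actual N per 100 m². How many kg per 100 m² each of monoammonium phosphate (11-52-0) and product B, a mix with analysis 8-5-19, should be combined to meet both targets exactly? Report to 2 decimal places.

2.49 kg monoammonium phosphate, 14.07 kg product B

Let a = kg of monoammonium phosphate, b = kg of product B (per 100 m²).
P₂O₅: 0.52·a + 0.05·b = 2
N: 0.11·a + 0.08·b = 1.4
Eliminate b: (row1) − 0.05/0.08·(row2) → 0.45125·a = 1.125, so a = 2.49307.
Then b = (1.4 − 0.11·2.49307) / 0.08 = 14.072.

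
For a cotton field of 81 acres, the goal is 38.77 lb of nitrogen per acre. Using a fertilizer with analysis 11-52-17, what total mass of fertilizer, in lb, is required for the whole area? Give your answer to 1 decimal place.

28548.8 lb

Product per acre = 38.77 / 11% = 352.455 lb.
Total product = 352.455 × 81 = 28548.82 lb.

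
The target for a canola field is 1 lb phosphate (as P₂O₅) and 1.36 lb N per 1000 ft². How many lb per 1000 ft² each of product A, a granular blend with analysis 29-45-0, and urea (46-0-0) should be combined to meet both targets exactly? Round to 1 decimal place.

Per-1000 ft² balance (a = product A, b = urea):
P₂O₅: 0.45·a + 0·b = 1
N: 0.29·a + 0.46·b = 1.36
Solving simultaneously: a = 2.22222, b = 1.55556.

2.2 lb product A, 1.6 lb urea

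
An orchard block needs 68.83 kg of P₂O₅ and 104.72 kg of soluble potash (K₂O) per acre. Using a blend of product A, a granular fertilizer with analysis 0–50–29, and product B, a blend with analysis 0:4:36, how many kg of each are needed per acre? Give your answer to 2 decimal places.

Let a = kg of product A, b = kg of product B (per acre).
P₂O₅: 0.5·a + 0.04·b = 68.83
K₂O: 0.29·a + 0.36·b = 104.72
Solving simultaneously: a = 122.268, b = 192.3949.

122.27 kg product A, 192.39 kg product B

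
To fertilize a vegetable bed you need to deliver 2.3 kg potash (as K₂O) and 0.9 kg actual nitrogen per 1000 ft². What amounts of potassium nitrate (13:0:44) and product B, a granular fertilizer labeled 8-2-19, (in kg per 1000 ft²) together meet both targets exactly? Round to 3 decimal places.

1.238 kg potassium nitrate, 9.238 kg product B

With a, b = kg per 1000 ft² of potassium nitrate and product B:
K₂O: 0.44·a + 0.19·b = 2.3
N: 0.13·a + 0.08·b = 0.9
Solving simultaneously: a = 1.2381, b = 9.2381.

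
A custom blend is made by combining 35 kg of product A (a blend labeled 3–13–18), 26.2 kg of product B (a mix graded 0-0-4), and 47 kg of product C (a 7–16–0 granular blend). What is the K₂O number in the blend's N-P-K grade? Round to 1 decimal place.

6.8% K₂O

Total mass = 35 + 26.2 + 47 = 108.2 kg.
K₂O mass = 18%×35 + 4%×26.2 + 0%×47 = 7.348 kg.
% K₂O = 7.348 / 108.2 = 6.79113%.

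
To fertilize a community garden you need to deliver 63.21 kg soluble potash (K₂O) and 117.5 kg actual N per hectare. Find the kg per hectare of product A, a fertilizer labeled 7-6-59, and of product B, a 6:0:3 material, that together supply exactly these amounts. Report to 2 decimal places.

Per-hectare balance (a = product A, b = product B):
K₂O: 0.59·a + 0.03·b = 63.21
N: 0.07·a + 0.06·b = 117.5
Eliminate a: (row1) − 0.59/0.07·(row2) → -0.475714·b = -927.147, so b = 1948.958.
Back-substitute: a = (63.21 − 0.03·1948.958) / 0.59 = 8.03604.

8.04 kg product A, 1948.96 kg product B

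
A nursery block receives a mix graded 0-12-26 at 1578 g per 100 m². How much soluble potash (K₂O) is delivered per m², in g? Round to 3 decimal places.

4.103 g K₂O per sq m

K₂O per 100 m² = 1578 × 26% = 410.28 g.
Convert to per m²: 410.28 × 0.01 = 4.1028 g.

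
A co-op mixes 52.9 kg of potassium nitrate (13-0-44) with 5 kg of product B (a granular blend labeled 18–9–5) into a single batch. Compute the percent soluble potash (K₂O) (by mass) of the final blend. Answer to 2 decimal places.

Total mass = 52.9 + 5 = 57.9 kg.
K₂O mass = 44%×52.9 + 5%×5 = 23.526 kg.
% K₂O = 23.526 / 57.9 = 40.6321%.

40.63% K₂O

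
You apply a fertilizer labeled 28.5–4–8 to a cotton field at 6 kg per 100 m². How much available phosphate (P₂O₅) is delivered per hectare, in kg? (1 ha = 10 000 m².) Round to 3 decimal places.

24.000 kg P₂O₅ per hectare

P₂O₅ per 100 m² = 6 × 4% = 0.24 kg.
Convert to per hectare: 0.24 × 100 = 24 kg.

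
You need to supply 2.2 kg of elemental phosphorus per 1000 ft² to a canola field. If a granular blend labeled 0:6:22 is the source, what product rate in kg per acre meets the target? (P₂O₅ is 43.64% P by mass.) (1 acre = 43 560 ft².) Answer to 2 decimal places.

3659.95 kg of product per acre

As P₂O₅: 2.2 / 0.4364 = 5.04125 kg per 1000 ft².
Product per 1000 ft² = 5.04125 / 6% = 84.0208 kg.
Convert to per acre: 84.0208 × 43.56 = 3659.945 kg.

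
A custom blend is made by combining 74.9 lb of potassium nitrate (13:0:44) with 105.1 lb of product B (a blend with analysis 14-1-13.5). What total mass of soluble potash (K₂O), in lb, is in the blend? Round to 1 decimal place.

47.1 lb K₂O

K₂O mass = 44%×74.9 + 13.5%×105.1 = 47.1445 lb.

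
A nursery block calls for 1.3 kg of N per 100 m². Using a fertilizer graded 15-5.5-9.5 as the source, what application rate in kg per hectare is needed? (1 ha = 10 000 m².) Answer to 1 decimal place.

Product per 100 m² = 1.3 / 15% = 8.66667 kg.
Convert to per hectare: 8.66667 × 100 = 866.667 kg.

866.7 kg of product per hectare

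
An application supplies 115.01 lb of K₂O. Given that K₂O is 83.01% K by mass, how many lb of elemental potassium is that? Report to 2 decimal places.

K = 115.01 × 0.8301 = 95.4698 lb.

95.47 lb K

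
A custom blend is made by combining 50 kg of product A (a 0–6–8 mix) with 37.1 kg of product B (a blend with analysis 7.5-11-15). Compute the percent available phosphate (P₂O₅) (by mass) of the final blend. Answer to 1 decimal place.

Total mass = 50 + 37.1 = 87.1 kg.
P₂O₅ mass = 6%×50 + 11%×37.1 = 7.081 kg.
% P₂O₅ = 7.081 / 87.1 = 8.12974%.

8.1% P₂O₅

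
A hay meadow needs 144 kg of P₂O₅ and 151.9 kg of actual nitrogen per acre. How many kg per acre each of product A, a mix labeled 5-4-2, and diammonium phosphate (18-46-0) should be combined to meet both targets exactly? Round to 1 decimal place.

With a, b = kg per acre of product A and diammonium phosphate:
P₂O₅: 0.04·a + 0.46·b = 144
N: 0.05·a + 0.18·b = 151.9
Eliminate a: (row1) − 0.04/0.05·(row2) → 0.316·b = 22.48, so b = 71.1392.
Back-substitute: a = (144 − 0.46·71.1392) / 0.04 = 2781.899.

2781.9 kg product A, 71.1 kg diammonium phosphate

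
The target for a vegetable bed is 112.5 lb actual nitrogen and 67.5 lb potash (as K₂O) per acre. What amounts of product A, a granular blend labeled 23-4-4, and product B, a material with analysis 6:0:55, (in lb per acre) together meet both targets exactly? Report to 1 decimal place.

466.0 lb product A, 88.8 lb product B

With a, b = lb per acre of product A and product B:
N: 0.23·a + 0.06·b = 112.5
K₂O: 0.04·a + 0.55·b = 67.5
Eliminate b: (row1) − 0.06/0.55·(row2) → 0.225636·a = 105.136, so a = 465.955.
Then b = (67.5 − 0.04·465.955) / 0.55 = 88.8396.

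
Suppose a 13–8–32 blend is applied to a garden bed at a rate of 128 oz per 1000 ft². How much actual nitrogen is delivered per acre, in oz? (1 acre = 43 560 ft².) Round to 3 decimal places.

nitrogen per 1000 ft² = 128 × 13% = 16.64 oz.
Convert to per acre: 16.64 × 43.56 = 724.8384 oz.

724.838 oz N per acre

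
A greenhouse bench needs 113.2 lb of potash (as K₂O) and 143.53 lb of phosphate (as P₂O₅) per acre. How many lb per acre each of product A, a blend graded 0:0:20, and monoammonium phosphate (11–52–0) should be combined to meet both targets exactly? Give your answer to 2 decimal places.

Per-acre balance (a = product A, b = monoammonium phosphate):
K₂O: 0.2·a + 0·b = 113.2
P₂O₅: 0·a + 0.52·b = 143.53
Solving simultaneously: a = 566, b = 276.019.

566.00 lb product A, 276.02 lb monoammonium phosphate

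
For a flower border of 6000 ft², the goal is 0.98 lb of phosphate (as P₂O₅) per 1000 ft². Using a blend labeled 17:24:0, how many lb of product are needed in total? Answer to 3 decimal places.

Product per 1000 ft² = 0.98 / 24% = 4.08333 lb.
Total product = 4.08333 × 6000 / 1000 = 24.5 lb.

24.500 lb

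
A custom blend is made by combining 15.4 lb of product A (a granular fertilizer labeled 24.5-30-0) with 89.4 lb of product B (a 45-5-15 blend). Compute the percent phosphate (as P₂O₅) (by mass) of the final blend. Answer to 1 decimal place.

Total mass = 15.4 + 89.4 = 104.8 lb.
P₂O₅ mass = 30%×15.4 + 5%×89.4 = 9.09 lb.
% P₂O₅ = 9.09 / 104.8 = 8.67366%.

8.7% P₂O₅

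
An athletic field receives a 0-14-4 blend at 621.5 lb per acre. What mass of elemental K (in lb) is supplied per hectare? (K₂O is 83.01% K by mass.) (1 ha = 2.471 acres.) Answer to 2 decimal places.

K₂O per acre = 621.5 × 4% = 24.86 lb.
Elemental K = 24.86 × 0.8301 = 20.6363 lb per acre.
Convert to per hectare: 20.6363 × 2.471 = 50.9923 lb.

50.99 lb K per hectare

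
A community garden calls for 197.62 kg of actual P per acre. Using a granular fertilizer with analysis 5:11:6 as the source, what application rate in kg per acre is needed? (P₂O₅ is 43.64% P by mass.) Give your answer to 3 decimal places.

As P₂O₅: 197.62 / 0.4364 = 452.841 kg per acre.
Product per acre = 452.841 / 11% = 4116.7403 kg.

4116.740 kg of product per acre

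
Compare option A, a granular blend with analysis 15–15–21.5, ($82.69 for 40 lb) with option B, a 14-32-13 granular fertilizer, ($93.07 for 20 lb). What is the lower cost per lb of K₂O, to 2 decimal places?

$9.62 per lb K₂O (option A)

option A: K₂O per bag = 40 × 21.5% = 8.6 lb; cost = 82.69 / 8.6 = $9.6151/lb K₂O.
option B: K₂O per bag = 20 × 13% = 2.6 lb; cost = 93.07 / 2.6 = $35.7962/lb K₂O.
option A is cheaper.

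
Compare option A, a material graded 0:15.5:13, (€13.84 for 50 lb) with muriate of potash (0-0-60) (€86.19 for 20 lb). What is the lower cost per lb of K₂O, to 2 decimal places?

€2.13 per lb K₂O (option A)

option A: K₂O per bag = 50 × 13% = 6.5 lb; cost = 13.84 / 6.5 = €2.1292/lb K₂O.
muriate of potash: K₂O per bag = 20 × 60% = 12 lb; cost = 86.19 / 12 = €7.1825/lb K₂O.
option A is cheaper.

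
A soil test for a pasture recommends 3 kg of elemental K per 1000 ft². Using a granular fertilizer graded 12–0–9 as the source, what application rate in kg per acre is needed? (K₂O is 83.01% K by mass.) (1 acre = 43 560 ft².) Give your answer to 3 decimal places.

1749.187 kg of product per acre

As K₂O: 3 / 0.8301 = 3.61402 kg per 1000 ft².
Product per 1000 ft² = 3.61402 / 9% = 40.1558 kg.
Convert to per acre: 40.1558 × 43.56 = 1749.1868 kg.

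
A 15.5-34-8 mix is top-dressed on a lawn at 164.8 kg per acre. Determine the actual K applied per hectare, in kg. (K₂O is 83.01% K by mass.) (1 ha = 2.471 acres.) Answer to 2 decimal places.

K₂O per acre = 164.8 × 8% = 13.184 kg.
Elemental K = 13.184 × 0.8301 = 10.944 kg per acre.
Convert to per hectare: 10.944 × 2.471 = 27.0427 kg.

27.04 kg K per hectare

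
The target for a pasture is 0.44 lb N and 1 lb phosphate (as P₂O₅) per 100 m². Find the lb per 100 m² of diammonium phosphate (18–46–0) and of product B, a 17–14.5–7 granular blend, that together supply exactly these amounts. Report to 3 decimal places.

Let a = lb of diammonium phosphate, b = lb of product B (per 100 m²).
N: 0.18·a + 0.17·b = 0.44
P₂O₅: 0.46·a + 0.145·b = 1
Solving simultaneously: a = 2.03839, b = 0.429942.

2.038 lb diammonium phosphate, 0.430 lb product B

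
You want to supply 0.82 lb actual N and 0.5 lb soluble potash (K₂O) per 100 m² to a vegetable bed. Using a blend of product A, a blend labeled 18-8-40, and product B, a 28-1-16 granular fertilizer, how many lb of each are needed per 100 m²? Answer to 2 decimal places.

0.11 lb product A, 2.86 lb product B

With a, b = lb per 100 m² of product A and product B:
N: 0.18·a + 0.28·b = 0.82
K₂O: 0.4·a + 0.16·b = 0.5
Eliminate b: (row1) − 0.28/0.16·(row2) → -0.52·a = -0.055, so a = 0.105769.
Then b = (0.5 − 0.4·0.105769) / 0.16 = 2.86058.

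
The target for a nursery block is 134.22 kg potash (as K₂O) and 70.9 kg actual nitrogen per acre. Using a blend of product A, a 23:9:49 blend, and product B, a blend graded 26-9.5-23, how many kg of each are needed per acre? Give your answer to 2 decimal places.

249.53 kg product A, 51.95 kg product B

Per-acre balance (a = product A, b = product B):
K₂O: 0.49·a + 0.23·b = 134.22
N: 0.23·a + 0.26·b = 70.9
Eliminate b: (row1) − 0.23/0.26·(row2) → 0.286538·a = 71.5008, so a = 249.533.
Then b = (70.9 − 0.23·249.533) / 0.26 = 51.9517.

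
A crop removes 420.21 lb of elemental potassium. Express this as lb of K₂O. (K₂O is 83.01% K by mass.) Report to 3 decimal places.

506.216 lb K₂O

K₂O = 420.21 / 0.8301 = 506.2161 lb.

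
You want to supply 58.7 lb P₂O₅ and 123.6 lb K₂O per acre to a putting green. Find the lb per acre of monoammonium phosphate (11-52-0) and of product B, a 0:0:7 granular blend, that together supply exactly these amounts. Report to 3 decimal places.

112.885 lb monoammonium phosphate, 1765.714 lb product B

Per-acre balance (a = monoammonium phosphate, b = product B):
P₂O₅: 0.52·a + 0·b = 58.7
K₂O: 0·a + 0.07·b = 123.6
Solving simultaneously: a = 112.8846, b = 1765.7143.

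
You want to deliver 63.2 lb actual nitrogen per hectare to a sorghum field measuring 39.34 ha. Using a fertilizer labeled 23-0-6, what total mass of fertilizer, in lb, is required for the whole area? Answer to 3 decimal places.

Product per hectare = 63.2 / 23% = 274.783 lb.
Total product = 274.783 × 39.34 = 10809.9478 lb.

10809.948 lb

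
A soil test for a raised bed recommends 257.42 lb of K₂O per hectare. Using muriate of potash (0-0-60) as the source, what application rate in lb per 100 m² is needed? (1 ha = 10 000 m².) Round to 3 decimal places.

4.290 lb of product per hundred sq m

Product per hectare = 257.42 / 60% = 429.033 lb.
Convert to per 100 m²: 429.033 × 0.01 = 4.29033 lb.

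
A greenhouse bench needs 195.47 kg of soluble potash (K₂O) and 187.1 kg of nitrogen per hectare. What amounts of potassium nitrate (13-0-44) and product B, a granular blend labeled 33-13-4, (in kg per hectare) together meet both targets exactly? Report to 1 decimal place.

Let a = kg of potassium nitrate, b = kg of product B (per hectare).
K₂O: 0.44·a + 0.04·b = 195.47
N: 0.13·a + 0.33·b = 187.1
Solving simultaneously: a = 407.294, b = 406.521.

407.3 kg potassium nitrate, 406.5 kg product B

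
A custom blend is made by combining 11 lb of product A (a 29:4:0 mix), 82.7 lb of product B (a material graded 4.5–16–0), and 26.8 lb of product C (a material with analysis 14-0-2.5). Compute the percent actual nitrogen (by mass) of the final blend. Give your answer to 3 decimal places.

Total mass = 11 + 82.7 + 26.8 = 120.5 lb.
N mass = 29%×11 + 4.5%×82.7 + 14%×26.8 = 10.6635 lb.
% N = 10.6635 / 120.5 = 8.84938%.

8.849% N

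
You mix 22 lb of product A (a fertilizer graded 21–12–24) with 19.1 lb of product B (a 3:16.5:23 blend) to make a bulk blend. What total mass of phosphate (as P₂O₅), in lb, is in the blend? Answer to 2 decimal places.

P₂O₅ mass = 12%×22 + 16.5%×19.1 = 5.7915 lb.

5.79 lb P₂O₅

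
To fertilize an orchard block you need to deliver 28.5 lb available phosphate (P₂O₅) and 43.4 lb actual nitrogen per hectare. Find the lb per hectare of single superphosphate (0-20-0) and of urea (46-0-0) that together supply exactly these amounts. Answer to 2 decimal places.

Per-hectare balance (a = single superphosphate, b = urea):
P₂O₅: 0.2·a + 0·b = 28.5
N: 0·a + 0.46·b = 43.4
Solving simultaneously: a = 142.5, b = 94.3478.

142.50 lb single superphosphate, 94.35 lb urea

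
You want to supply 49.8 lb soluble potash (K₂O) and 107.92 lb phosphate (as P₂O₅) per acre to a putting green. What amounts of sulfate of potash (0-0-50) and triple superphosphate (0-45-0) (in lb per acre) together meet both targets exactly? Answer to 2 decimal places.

99.60 lb sulfate of potash, 239.82 lb triple superphosphate

With a, b = lb per acre of sulfate of potash and triple superphosphate:
K₂O: 0.5·a + 0·b = 49.8
P₂O₅: 0·a + 0.45·b = 107.92
Solving simultaneously: a = 99.6, b = 239.822.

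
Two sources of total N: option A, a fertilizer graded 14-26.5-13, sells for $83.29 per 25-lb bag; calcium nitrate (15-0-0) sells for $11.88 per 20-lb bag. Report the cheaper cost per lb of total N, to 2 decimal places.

option A: N per bag = 25 × 14% = 3.5 lb; cost = 83.29 / 3.5 = $23.7971/lb N.
calcium nitrate: N per bag = 20 × 15% = 3 lb; cost = 11.88 / 3 = $3.9600/lb N.
calcium nitrate is cheaper.

$3.96 per lb N (calcium nitrate)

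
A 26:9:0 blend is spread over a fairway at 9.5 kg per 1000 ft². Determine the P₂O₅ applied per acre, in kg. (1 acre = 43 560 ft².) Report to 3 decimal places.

P₂O₅ per 1000 ft² = 9.5 × 9% = 0.855 kg.
Convert to per acre: 0.855 × 43.56 = 37.2438 kg.

37.244 kg P₂O₅ per acre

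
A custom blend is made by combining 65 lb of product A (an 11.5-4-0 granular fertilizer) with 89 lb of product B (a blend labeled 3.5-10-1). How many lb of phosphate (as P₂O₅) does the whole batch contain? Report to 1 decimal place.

P₂O₅ mass = 4%×65 + 10%×89 = 11.5 lb.

11.5 lb P₂O₅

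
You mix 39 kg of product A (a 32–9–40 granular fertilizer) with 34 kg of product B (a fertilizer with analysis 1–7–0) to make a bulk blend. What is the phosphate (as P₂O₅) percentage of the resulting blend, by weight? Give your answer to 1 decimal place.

8.1% P₂O₅

Total mass = 39 + 34 = 73 kg.
P₂O₅ mass = 9%×39 + 7%×34 = 5.89 kg.
% P₂O₅ = 5.89 / 73 = 8.06849%.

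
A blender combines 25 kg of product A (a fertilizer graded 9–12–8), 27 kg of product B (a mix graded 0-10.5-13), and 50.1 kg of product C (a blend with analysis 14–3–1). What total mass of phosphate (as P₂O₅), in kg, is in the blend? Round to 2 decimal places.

P₂O₅ mass = 12%×25 + 10.5%×27 + 3%×50.1 = 7.338 kg.

7.34 kg P₂O₅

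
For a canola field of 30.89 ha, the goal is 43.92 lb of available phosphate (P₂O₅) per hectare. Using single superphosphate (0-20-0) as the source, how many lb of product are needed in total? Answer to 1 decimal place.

6783.4 lb

Product per hectare = 43.92 / 20% = 219.6 lb.
Total product = 219.6 × 30.89 = 6783.44 lb.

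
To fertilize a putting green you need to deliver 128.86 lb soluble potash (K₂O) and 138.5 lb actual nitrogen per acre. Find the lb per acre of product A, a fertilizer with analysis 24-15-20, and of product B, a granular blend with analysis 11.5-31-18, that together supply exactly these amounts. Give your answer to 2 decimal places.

With a, b = lb per acre of product A and product B:
K₂O: 0.2·a + 0.18·b = 128.86
N: 0.24·a + 0.115·b = 138.5
From row1: a = (128.86 − 0.18·b) / 0.2.
Into row2: 0.24·(128.86 − 0.18·b)/0.2 + 0.115·b = 138.5 → b = 159.723, a = 500.5495.

500.55 lb product A, 159.72 lb product B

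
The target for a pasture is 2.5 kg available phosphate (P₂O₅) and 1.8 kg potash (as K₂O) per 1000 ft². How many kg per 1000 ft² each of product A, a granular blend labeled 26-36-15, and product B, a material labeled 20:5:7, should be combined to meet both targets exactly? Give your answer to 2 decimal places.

With a, b = kg per 1000 ft² of product A and product B:
P₂O₅: 0.36·a + 0.05·b = 2.5
K₂O: 0.15·a + 0.07·b = 1.8
Solving simultaneously: a = 4.80226, b = 15.4237.

4.80 kg product A, 15.42 kg product B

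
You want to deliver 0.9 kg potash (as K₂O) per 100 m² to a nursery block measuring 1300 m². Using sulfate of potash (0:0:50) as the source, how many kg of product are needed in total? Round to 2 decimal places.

Product per 100 m² = 0.9 / 50% = 1.8 kg.
Total product = 1.8 × 1300 / 100 = 23.4 kg.

23.40 kg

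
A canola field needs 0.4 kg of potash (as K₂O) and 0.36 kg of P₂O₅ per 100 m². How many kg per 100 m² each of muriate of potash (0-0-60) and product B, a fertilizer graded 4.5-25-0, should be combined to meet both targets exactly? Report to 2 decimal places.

With a, b = kg per 100 m² of muriate of potash and product B:
K₂O: 0.6·a + 0·b = 0.4
P₂O₅: 0·a + 0.25·b = 0.36
Solving simultaneously: a = 0.666667, b = 1.44.

0.67 kg muriate of potash, 1.44 kg product B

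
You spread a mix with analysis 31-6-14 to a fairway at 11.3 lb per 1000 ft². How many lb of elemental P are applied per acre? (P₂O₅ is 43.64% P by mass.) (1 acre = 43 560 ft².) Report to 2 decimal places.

P₂O₅ per 1000 ft² = 11.3 × 6% = 0.678 lb.
Elemental P = 0.678 × 0.4364 = 0.295879 lb per 1000 ft².
Convert to per acre: 0.295879 × 43.56 = 12.8885 lb.

12.89 lb P per acre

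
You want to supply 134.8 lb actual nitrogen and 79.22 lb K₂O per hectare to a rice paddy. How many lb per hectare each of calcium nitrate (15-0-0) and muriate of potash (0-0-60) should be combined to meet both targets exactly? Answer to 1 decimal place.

898.7 lb calcium nitrate, 132.0 lb muriate of potash

Let a = lb of calcium nitrate, b = lb of muriate of potash (per hectare).
N: 0.15·a + 0·b = 134.8
K₂O: 0·a + 0.6·b = 79.22
Solving simultaneously: a = 898.667, b = 132.033.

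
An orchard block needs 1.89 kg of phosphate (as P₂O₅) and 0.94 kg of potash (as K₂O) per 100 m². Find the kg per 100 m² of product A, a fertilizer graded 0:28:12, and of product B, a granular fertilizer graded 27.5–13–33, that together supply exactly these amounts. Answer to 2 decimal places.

6.53 kg product A, 0.47 kg product B

With a, b = kg per 100 m² of product A and product B:
P₂O₅: 0.28·a + 0.13·b = 1.89
K₂O: 0.12·a + 0.33·b = 0.94
Eliminate b: (row1) − 0.13/0.33·(row2) → 0.232727·a = 1.5197, so a = 6.52995.
Then b = (0.94 − 0.12·6.52995) / 0.33 = 0.473958.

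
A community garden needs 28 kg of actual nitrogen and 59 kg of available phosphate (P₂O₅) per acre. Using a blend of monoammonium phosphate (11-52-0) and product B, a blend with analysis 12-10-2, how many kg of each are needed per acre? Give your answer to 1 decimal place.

Let a = kg of monoammonium phosphate, b = kg of product B (per acre).
N: 0.11·a + 0.12·b = 28
P₂O₅: 0.52·a + 0.1·b = 59
Eliminate b: (row1) − 0.12/0.1·(row2) → -0.514·a = -42.8, so a = 83.2685.
Then b = (59 − 0.52·83.2685) / 0.1 = 157.004.

83.3 kg monoammonium phosphate, 157.0 kg product B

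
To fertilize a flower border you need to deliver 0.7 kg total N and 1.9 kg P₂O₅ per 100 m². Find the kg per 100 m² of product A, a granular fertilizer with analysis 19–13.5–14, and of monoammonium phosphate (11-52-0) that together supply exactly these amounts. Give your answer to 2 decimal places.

1.85 kg product A, 3.17 kg monoammonium phosphate

Per-100 m² balance (a = product A, b = monoammonium phosphate):
N: 0.19·a + 0.11·b = 0.7
P₂O₅: 0.135·a + 0.52·b = 1.9
From row1: a = (0.7 − 0.11·b) / 0.19.
Into row2: 0.135·(0.7 − 0.11·b)/0.19 + 0.52·b = 1.9 → b = 3.17451, a = 1.84634.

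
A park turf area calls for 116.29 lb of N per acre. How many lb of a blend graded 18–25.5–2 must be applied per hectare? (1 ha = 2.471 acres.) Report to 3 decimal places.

1596.403 lb of product per hectare

Product per acre = 116.29 / 18% = 646.056 lb.
Convert to per hectare: 646.056 × 2.471 = 1596.4033 lb.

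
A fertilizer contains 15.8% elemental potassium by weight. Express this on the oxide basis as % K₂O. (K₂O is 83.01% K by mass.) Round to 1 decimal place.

19.0% K₂O

%K₂O = 15.8 / 0.8301 = 19.0339%.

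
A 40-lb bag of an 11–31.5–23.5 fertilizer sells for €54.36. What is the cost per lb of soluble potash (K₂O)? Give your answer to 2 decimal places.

K₂O in bag = 40 × 23.5% = 9.4 lb.
Cost per lb K₂O = €54.36 / 9.4 = €5.7830.

€5.78 per lb K₂O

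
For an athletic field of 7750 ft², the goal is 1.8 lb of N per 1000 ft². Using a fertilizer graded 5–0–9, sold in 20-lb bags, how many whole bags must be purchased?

14 bags

Product per 1000 ft² = 1.8 / 5% = 36 lb.
Total product = 36 × 7750 / 1000 = 279 lb.
Bags = ⌈279 / 20⌉ = 14.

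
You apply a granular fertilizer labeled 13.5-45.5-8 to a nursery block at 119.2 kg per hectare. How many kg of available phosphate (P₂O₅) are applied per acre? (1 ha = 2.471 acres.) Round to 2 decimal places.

P₂O₅ per hectare = 119.2 × 45.5% = 54.236 kg.
Convert to per acre: 54.236 × 0.404694 = 21.949 kg.

21.95 kg P₂O₅ per acre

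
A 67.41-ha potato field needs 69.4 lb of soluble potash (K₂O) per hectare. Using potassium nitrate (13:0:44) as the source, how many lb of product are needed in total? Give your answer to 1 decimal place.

Product per hectare = 69.4 / 44% = 157.727 lb.
Total product = 157.727 × 67.41 = 10632.395 lb.

10632.4 lb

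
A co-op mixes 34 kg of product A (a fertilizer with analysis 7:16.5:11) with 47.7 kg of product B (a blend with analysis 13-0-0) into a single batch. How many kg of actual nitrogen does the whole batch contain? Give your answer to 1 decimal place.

N mass = 7%×34 + 13%×47.7 = 8.581 kg.

8.6 kg N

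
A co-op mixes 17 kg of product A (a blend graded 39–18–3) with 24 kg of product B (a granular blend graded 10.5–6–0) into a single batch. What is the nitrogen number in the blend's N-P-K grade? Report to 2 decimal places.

22.32% N

Total mass = 17 + 24 = 41 kg.
N mass = 39%×17 + 10.5%×24 = 9.15 kg.
% N = 9.15 / 41 = 22.3171%.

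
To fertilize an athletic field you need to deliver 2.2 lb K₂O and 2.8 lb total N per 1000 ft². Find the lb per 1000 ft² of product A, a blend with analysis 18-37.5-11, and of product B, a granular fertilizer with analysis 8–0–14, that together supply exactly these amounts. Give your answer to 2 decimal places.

Per-1000 ft² balance (a = product A, b = product B):
K₂O: 0.11·a + 0.14·b = 2.2
N: 0.18·a + 0.08·b = 2.8
Solving simultaneously: a = 13.1707, b = 5.36585.

13.17 lb product A, 5.37 lb product B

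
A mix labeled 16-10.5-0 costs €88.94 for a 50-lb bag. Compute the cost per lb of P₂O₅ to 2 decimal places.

P₂O₅ in bag = 50 × 10.5% = 5.25 lb.
Cost per lb P₂O₅ = €88.94 / 5.25 = €16.9410.

€16.94 per lb P₂O₅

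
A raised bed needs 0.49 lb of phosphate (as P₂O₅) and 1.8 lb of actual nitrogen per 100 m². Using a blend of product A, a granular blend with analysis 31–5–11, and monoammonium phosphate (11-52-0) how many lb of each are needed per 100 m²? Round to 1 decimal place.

5.7 lb product A, 0.4 lb monoammonium phosphate

With a, b = lb per 100 m² of product A and monoammonium phosphate:
P₂O₅: 0.05·a + 0.52·b = 0.49
N: 0.31·a + 0.11·b = 1.8
Eliminate b: (row1) − 0.52/0.11·(row2) → -1.41545·a = -8.01909, so a = 5.66538.
Then b = (1.8 − 0.31·5.66538) / 0.11 = 0.397559.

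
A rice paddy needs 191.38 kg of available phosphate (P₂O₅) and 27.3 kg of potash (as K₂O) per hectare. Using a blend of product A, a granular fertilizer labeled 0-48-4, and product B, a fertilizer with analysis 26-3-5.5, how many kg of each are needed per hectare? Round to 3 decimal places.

385.194 kg product A, 216.222 kg product B

Let a = kg of product A, b = kg of product B (per hectare).
P₂O₅: 0.48·a + 0.03·b = 191.38
K₂O: 0.04·a + 0.055·b = 27.3
Solving simultaneously: a = 385.1944, b = 216.2222.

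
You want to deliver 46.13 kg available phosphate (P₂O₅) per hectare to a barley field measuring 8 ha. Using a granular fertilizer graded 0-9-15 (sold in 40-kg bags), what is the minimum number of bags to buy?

103 bags

Product per hectare = 46.13 / 9% = 512.556 kg.
Total product = 512.556 × 8 = 4100.44 kg.
Bags = ⌈4100.44 / 40⌉ = 103.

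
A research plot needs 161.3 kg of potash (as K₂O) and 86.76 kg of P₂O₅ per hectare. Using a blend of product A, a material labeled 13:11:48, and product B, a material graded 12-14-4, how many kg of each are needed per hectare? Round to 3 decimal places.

304.325 kg product A, 380.602 kg product B

Per-hectare balance (a = product A, b = product B):
K₂O: 0.48·a + 0.04·b = 161.3
P₂O₅: 0.11·a + 0.14·b = 86.76
Eliminate b: (row1) − 0.04/0.14·(row2) → 0.448571·a = 136.511, so a = 304.3248.
Then b = (86.76 − 0.11·304.3248) / 0.14 = 380.6019.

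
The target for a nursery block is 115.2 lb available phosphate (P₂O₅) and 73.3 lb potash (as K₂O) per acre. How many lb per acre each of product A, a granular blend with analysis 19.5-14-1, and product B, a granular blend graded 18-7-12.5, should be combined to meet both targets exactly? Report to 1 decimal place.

551.7 lb product A, 542.3 lb product B

Let a = lb of product A, b = lb of product B (per acre).
P₂O₅: 0.14·a + 0.07·b = 115.2
K₂O: 0.01·a + 0.125·b = 73.3
Eliminate a: (row1) − 0.14/0.01·(row2) → -1.68·b = -911, so b = 542.262.
Back-substitute: a = (115.2 − 0.07·542.262) / 0.14 = 551.726.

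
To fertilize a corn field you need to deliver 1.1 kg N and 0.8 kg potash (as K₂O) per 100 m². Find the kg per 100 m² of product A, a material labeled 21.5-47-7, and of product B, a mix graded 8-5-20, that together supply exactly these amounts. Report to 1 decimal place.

4.2 kg product A, 2.5 kg product B

Let a = kg of product A, b = kg of product B (per 100 m²).
N: 0.215·a + 0.08·b = 1.1
K₂O: 0.07·a + 0.2·b = 0.8
Solving simultaneously: a = 4.17112, b = 2.54011.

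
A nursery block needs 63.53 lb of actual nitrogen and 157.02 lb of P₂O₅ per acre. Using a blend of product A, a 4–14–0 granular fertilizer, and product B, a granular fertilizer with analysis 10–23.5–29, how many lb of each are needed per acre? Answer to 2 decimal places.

Let a = lb of product A, b = lb of product B (per acre).
N: 0.04·a + 0.1·b = 63.53
P₂O₅: 0.14·a + 0.235·b = 157.02
Eliminate b: (row1) − 0.1/0.235·(row2) → -0.0195745·a = -3.28702, so a = 167.924.
Then b = (157.02 − 0.14·167.924) / 0.235 = 568.1304.

167.92 lb product A, 568.13 lb product B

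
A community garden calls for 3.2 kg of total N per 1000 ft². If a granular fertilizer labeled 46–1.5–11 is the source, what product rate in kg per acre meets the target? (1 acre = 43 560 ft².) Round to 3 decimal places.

303.026 kg of product per acre

Product per 1000 ft² = 3.2 / 46% = 6.95652 kg.
Convert to per acre: 6.95652 × 43.56 = 303.0261 kg.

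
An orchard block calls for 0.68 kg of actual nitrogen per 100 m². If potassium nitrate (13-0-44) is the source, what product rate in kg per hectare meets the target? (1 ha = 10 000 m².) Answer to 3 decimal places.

Product per 100 m² = 0.68 / 13% = 5.23077 kg.
Convert to per hectare: 5.23077 × 100 = 523.0769 kg.

523.077 kg of product per hectare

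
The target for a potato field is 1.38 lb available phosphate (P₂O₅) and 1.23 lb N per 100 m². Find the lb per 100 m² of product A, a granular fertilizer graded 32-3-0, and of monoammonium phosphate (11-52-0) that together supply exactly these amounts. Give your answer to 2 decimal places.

Let a = lb of product A, b = lb of monoammonium phosphate (per 100 m²).
P₂O₅: 0.03·a + 0.52·b = 1.38
N: 0.32·a + 0.11·b = 1.23
Eliminate a: (row1) − 0.03/0.32·(row2) → 0.509688·b = 1.26469, so b = 2.4813.
Back-substitute: a = (1.38 − 0.52·2.4813) / 0.03 = 2.9908.

2.99 lb product A, 2.48 lb monoammonium phosphate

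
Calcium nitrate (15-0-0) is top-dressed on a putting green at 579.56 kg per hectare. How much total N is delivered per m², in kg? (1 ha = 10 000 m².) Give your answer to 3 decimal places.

nitrogen per hectare = 579.56 × 15% = 86.934 kg.
Convert to per m²: 86.934 × 0.0001 = 0.0086934 kg.

0.009 kg N per sq m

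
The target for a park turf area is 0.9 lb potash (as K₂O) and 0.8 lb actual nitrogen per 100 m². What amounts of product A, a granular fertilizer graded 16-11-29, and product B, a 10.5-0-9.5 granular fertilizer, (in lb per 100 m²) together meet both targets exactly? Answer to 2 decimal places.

1.21 lb product A, 5.77 lb product B

Per-100 m² balance (a = product A, b = product B):
K₂O: 0.29·a + 0.095·b = 0.9
N: 0.16·a + 0.105·b = 0.8
Eliminate a: (row1) − 0.29/0.16·(row2) → -0.0953125·b = -0.55, so b = 5.77049.
Back-substitute: a = (0.9 − 0.095·5.77049) / 0.29 = 1.21311.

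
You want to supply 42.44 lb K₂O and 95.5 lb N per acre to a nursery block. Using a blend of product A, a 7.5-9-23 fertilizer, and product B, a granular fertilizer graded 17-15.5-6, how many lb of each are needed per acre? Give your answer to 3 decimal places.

42.913 lb product A, 542.832 lb product B

Per-acre balance (a = product A, b = product B):
K₂O: 0.23·a + 0.06·b = 42.44
N: 0.075·a + 0.17·b = 95.5
Eliminate a: (row1) − 0.23/0.075·(row2) → -0.461333·b = -250.427, so b = 542.8324.
Back-substitute: a = (42.44 − 0.06·542.8324) / 0.23 = 42.9133.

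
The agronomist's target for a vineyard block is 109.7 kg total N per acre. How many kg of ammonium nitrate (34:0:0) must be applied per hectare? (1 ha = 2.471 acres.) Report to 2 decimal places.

Product per acre = 109.7 / 34% = 322.647 kg.
Convert to per hectare: 322.647 × 2.471 = 797.261 kg.

797.26 kg of product per hectare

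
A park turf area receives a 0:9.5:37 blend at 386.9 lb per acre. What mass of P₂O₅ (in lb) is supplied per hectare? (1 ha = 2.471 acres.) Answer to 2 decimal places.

P₂O₅ per acre = 386.9 × 9.5% = 36.7555 lb.
Convert to per hectare: 36.7555 × 2.471 = 90.8228 lb.

90.82 lb P₂O₅ per hectare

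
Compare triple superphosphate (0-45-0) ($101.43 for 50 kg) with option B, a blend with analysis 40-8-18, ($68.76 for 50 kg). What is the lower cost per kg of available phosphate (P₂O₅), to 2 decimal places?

triple superphosphate: P₂O₅ per bag = 50 × 45% = 22.5 kg; cost = 101.43 / 22.5 = $4.5080/kg P₂O₅.
option B: P₂O₅ per bag = 50 × 8% = 4 kg; cost = 68.76 / 4 = $17.1900/kg P₂O₅.
triple superphosphate is cheaper.

$4.51 per kg P₂O₅ (triple superphosphate)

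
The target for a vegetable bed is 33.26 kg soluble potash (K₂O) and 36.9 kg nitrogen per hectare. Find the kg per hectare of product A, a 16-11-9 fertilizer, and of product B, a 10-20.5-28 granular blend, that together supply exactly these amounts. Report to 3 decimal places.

With a, b = kg per hectare of product A and product B:
K₂O: 0.09·a + 0.28·b = 33.26
N: 0.16·a + 0.1·b = 36.9
Eliminate b: (row1) − 0.28/0.1·(row2) → -0.358·a = -70.06, so a = 195.6983.
Then b = (36.9 − 0.16·195.6983) / 0.1 = 55.8827.

195.698 kg product A, 55.883 kg product B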